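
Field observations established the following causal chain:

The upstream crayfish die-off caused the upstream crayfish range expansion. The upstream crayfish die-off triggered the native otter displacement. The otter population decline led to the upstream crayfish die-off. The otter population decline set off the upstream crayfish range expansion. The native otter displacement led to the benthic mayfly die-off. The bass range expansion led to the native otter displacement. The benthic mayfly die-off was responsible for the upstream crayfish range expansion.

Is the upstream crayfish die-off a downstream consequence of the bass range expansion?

No

The bass range expansion leads to the native otter displacement, the benthic mayfly die-off, the upstream crayfish range expansion; the upstream crayfish die-off is not among them.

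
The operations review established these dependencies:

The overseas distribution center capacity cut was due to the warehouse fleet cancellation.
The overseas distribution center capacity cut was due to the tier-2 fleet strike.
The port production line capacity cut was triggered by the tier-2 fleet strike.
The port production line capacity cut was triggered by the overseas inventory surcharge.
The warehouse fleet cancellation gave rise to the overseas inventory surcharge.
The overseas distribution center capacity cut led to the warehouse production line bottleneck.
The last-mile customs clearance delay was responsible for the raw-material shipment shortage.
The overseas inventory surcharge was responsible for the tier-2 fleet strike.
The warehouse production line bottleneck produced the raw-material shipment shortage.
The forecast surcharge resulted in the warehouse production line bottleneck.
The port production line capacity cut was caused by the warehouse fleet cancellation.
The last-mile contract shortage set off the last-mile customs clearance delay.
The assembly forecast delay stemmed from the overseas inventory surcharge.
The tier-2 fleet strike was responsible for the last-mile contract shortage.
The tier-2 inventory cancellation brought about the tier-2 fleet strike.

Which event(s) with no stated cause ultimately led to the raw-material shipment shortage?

the forecast surcharge, the tier-2 inventory cancellation, the warehouse fleet cancellation

Tracing upstream from the raw-material shipment shortage: the raw-material shipment shortage ← the warehouse production line bottleneck ← the overseas distribution center capacity cut ← the warehouse fleet cancellation.
A separate upstream branch: the raw-material shipment shortage ← the warehouse production line bottleneck ← the overseas distribution center capacity cut ← the tier-2 fleet strike ← the tier-2 inventory cancellation.
A separate upstream branch: the raw-material shipment shortage ← the warehouse production line bottleneck ← the forecast surcharge.
Each of those chain origins has no stated cause.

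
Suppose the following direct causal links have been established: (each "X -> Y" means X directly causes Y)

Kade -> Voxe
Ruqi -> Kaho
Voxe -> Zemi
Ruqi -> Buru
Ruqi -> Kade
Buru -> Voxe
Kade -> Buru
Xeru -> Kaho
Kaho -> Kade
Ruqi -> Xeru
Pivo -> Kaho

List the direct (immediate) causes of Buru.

Kade, Ruqi

Upstream contributors include Xeru, Kaho, Pivo, but only Kade, Ruqi feed directly into Buru.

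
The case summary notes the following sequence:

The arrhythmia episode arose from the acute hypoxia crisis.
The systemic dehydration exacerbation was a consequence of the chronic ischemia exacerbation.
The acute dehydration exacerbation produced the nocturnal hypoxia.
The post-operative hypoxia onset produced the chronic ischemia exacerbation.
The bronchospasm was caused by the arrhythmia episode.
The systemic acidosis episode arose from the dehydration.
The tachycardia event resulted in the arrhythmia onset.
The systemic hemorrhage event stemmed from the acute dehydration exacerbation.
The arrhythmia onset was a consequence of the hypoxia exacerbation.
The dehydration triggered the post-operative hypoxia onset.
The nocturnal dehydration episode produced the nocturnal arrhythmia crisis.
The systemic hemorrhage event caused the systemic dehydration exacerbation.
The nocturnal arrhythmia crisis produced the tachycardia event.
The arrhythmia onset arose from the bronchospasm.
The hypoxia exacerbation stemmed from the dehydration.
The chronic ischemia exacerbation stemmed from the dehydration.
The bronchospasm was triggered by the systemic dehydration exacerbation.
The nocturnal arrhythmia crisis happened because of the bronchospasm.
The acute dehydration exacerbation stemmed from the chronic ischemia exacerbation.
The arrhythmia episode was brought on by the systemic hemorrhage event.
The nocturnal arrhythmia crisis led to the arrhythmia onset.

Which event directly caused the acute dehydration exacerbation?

Upstream contributors include the dehydration, the post-operative hypoxia onset, but only the chronic ischemia exacerbation feeds directly into the acute dehydration exacerbation.

the chronic ischemia exacerbation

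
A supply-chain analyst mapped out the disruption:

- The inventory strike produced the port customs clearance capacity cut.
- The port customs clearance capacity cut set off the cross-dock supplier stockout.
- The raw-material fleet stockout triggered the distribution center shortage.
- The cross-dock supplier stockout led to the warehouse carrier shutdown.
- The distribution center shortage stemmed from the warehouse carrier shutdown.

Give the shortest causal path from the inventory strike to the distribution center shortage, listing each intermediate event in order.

the inventory strike → the port customs clearance capacity cut → the cross-dock supplier stockout → the warehouse carrier shutdown → the distribution center shortage

the inventory strike → the port customs clearance capacity cut
the port customs clearance capacity cut → the cross-dock supplier stockout
the cross-dock supplier stockout → the warehouse carrier shutdown
the warehouse carrier shutdown → the distribution center shortage
Length: 4 steps.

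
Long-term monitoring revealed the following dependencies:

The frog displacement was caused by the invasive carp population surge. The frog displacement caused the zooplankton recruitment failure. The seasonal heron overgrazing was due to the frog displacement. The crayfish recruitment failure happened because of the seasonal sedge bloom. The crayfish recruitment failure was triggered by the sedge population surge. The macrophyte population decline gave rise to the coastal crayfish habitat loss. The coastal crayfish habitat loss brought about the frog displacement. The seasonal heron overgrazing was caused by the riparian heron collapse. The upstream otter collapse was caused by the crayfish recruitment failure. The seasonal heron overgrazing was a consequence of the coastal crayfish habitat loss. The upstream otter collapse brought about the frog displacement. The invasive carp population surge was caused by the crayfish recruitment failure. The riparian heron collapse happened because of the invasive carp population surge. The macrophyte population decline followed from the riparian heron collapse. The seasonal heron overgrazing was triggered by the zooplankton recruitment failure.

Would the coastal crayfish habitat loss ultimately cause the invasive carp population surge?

No

The coastal crayfish habitat loss leads to the frog displacement, the zooplankton recruitment failure, the seasonal heron overgrazing; the invasive carp population surge is not among them.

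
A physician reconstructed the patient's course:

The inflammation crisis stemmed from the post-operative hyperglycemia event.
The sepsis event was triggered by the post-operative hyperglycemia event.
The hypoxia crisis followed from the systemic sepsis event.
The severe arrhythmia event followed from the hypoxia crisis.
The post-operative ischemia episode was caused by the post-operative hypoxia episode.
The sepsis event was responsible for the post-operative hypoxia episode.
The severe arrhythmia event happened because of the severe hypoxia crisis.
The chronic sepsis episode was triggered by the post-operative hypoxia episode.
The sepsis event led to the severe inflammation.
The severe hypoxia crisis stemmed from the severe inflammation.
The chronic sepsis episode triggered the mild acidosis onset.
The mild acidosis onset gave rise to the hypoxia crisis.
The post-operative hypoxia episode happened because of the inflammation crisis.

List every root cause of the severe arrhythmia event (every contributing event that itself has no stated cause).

the post-operative hyperglycemia event, the systemic sepsis event

Tracing upstream from the severe arrhythmia event: the severe arrhythmia event ← the severe hypoxia crisis ← the severe inflammation ← the sepsis event ← the post-operative hyperglycemia event.
A separate upstream branch: the severe arrhythmia event ← the hypoxia crisis ← the systemic sepsis event.
Each of those chain origins has no stated cause.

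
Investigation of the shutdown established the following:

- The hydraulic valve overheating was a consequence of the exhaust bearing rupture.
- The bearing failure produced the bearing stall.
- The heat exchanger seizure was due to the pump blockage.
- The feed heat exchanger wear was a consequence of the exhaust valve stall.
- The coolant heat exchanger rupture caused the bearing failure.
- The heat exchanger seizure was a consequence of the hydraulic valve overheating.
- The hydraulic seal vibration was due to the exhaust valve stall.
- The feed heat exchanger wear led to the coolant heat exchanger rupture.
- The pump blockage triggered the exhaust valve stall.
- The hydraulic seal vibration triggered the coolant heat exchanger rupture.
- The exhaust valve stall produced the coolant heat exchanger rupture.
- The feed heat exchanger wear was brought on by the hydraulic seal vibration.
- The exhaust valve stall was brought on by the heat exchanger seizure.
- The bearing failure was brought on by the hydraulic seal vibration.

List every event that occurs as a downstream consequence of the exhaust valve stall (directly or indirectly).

the bearing failure, the bearing stall, the coolant heat exchanger rupture, the feed heat exchanger wear, the hydraulic seal vibration

Direct effects: the hydraulic seal vibration, the feed heat exchanger wear, the coolant heat exchanger rupture.
2 steps out: the bearing failure.
3 steps out: the bearing stall.
Not reachable from it: the exhaust bearing rupture, the pump blockage, the hydraulic valve overheating, the heat exchanger seizure.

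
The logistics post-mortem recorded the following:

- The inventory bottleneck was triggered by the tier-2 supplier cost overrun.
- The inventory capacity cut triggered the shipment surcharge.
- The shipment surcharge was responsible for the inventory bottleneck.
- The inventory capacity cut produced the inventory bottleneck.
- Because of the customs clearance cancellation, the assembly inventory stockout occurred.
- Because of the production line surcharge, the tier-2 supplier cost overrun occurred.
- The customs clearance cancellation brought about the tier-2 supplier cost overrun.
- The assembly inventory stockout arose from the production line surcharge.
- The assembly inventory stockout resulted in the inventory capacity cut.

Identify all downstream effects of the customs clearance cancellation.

the assembly inventory stockout, the inventory bottleneck, the inventory capacity cut, the shipment surcharge, the tier-2 supplier cost overrun

Direct effects: the assembly inventory stockout, the tier-2 supplier cost overrun.
2 steps out: the inventory capacity cut, the inventory bottleneck.
3 steps out: the shipment surcharge.
Not reachable from it: the production line surcharge.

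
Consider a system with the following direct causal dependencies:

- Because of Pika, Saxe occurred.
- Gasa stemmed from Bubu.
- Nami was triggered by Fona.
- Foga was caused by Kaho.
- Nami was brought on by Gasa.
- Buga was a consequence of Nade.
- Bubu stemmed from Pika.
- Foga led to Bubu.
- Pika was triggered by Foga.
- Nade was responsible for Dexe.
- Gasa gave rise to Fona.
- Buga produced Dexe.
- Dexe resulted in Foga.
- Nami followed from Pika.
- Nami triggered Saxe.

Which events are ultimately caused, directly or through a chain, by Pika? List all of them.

Bubu, Fona, Gasa, Nami, Saxe

Direct effects: Bubu, Nami, Saxe.
2 steps out: Gasa.
3 steps out: Fona.
Not reachable from it: Nade, Buga, Dexe, Foga, Kaho.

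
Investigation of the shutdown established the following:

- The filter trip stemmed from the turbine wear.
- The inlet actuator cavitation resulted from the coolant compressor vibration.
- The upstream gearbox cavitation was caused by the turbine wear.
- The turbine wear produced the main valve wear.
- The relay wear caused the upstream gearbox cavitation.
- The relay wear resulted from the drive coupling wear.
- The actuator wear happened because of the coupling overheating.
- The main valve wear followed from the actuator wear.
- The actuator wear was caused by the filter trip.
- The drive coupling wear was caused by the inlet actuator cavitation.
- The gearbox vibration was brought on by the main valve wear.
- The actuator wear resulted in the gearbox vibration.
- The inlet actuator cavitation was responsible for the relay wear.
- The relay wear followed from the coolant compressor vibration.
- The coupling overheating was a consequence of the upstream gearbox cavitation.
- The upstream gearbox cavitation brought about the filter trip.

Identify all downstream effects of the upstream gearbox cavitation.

the actuator wear, the coupling overheating, the filter trip, the gearbox vibration, the main valve wear

Direct effects: the filter trip, the coupling overheating.
2 steps out: the actuator wear.
3 steps out: the main valve wear, the gearbox vibration.
Not reachable from it: the coolant compressor vibration, the inlet actuator cavitation, the drive coupling wear, the turbine wear, the relay wear.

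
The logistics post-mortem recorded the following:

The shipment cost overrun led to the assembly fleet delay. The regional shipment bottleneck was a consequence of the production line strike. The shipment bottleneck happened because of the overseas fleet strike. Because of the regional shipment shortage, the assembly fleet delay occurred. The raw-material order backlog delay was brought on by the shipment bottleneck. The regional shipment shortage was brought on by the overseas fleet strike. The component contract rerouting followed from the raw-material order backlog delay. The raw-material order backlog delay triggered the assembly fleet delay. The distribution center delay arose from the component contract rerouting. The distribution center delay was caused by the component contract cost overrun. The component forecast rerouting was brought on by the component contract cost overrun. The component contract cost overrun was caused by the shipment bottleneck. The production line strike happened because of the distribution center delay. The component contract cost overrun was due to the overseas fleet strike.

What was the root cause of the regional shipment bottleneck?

Tracing upstream from the regional shipment bottleneck: the regional shipment bottleneck ← the production line strike ← the distribution center delay ← the component contract cost overrun ← the overseas fleet strike.
The overseas fleet strike has no stated cause, so it is the root.

the overseas fleet strike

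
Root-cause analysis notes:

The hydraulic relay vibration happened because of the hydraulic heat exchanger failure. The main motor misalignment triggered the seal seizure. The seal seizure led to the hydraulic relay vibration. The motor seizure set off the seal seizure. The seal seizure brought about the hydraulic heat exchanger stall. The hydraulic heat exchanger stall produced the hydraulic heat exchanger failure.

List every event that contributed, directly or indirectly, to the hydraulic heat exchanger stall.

the main motor misalignment, the motor seizure, the seal seizure

Immediate cause of the hydraulic heat exchanger stall: the seal seizure.
Further upstream: the motor seizure, the main motor misalignment.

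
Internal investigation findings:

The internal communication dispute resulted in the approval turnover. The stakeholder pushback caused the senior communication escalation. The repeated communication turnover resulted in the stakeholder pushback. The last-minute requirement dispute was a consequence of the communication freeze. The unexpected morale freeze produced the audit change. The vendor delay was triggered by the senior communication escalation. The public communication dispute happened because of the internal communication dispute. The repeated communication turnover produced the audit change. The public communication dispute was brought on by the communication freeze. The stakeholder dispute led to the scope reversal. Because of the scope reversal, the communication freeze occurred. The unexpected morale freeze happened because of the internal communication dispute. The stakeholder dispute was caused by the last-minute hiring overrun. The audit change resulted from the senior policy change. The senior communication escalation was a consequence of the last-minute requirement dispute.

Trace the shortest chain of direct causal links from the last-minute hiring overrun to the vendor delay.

the last-minute hiring overrun → the stakeholder dispute
the stakeholder dispute → the scope reversal
the scope reversal → the communication freeze
the communication freeze → the last-minute requirement dispute
the last-minute requirement dispute → the senior communication escalation
the senior communication escalation → the vendor delay
Length: 6 steps.

the last-minute hiring overrun → the stakeholder dispute → the scope reversal → the communication freeze → the last-minute requirement dispute → the senior communication escalation → the vendor delay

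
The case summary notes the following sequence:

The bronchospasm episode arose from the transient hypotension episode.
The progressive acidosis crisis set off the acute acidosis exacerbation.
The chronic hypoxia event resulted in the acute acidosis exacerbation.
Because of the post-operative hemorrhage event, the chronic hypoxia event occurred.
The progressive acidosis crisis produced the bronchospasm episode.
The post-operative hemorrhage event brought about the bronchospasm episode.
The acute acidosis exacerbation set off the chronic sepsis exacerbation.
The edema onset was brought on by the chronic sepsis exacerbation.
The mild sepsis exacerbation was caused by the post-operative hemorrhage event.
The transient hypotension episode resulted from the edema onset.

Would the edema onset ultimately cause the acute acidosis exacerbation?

No

The edema onset leads to the transient hypotension episode, the bronchospasm episode; the acute acidosis exacerbation is not among them.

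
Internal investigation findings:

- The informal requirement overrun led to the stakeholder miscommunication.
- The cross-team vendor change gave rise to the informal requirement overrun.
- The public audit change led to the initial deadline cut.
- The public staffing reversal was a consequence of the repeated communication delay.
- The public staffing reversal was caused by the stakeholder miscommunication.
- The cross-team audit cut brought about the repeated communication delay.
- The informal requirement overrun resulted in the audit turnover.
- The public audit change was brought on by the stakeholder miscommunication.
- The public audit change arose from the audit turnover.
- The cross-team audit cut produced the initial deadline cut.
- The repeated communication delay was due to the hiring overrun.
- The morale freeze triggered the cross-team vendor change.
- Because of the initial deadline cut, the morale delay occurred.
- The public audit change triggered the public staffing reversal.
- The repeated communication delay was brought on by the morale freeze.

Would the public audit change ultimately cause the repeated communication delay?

The public audit change leads to the public staffing reversal, the initial deadline cut, the morale delay; the repeated communication delay is not among them.

No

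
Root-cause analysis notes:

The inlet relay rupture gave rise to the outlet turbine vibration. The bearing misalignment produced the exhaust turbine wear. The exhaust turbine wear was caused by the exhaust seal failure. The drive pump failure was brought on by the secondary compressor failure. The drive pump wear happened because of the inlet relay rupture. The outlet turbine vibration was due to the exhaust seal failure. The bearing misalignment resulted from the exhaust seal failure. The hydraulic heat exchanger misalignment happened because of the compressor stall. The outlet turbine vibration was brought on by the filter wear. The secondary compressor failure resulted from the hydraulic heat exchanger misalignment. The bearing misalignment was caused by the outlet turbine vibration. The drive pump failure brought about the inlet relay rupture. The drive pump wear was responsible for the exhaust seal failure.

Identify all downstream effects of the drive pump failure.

the bearing misalignment, the drive pump wear, the exhaust seal failure, the exhaust turbine wear, the inlet relay rupture, the outlet turbine vibration

Direct effects: the inlet relay rupture.
2 steps out: the drive pump wear, the outlet turbine vibration.
3 steps out: the exhaust seal failure, the bearing misalignment.
4 steps out: the exhaust turbine wear.
Not reachable from it: the compressor stall, the hydraulic heat exchanger misalignment, the secondary compressor failure, the filter wear.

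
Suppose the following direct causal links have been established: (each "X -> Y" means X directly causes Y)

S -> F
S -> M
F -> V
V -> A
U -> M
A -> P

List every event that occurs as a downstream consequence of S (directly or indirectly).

Direct effects: F, M.
2 steps out: V.
3 steps out: A.
4 steps out: P.
Not reachable from it: U.

A, F, M, P, V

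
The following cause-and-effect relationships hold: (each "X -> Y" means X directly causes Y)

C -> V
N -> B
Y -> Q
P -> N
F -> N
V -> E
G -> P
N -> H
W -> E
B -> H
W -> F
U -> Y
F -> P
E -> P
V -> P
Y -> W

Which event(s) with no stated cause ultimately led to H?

C, G, U

Tracing upstream from H: H ← N ← P ← V ← C.
A separate upstream branch: H ← N ← F ← W ← Y ← U.
A separate upstream branch: H ← N ← P ← G.
Each of those chain origins has no stated cause.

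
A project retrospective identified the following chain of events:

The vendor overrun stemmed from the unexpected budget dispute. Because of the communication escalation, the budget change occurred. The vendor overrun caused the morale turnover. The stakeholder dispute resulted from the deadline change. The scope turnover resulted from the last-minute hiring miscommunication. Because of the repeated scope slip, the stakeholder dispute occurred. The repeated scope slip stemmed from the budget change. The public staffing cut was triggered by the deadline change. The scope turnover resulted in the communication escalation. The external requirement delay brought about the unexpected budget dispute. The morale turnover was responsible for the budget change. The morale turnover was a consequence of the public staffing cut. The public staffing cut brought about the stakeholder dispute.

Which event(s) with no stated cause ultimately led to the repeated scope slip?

the deadline change, the external requirement delay, the last-minute hiring miscommunication

Tracing upstream from the repeated scope slip: the repeated scope slip ← the budget change ← the communication escalation ← the scope turnover ← the last-minute hiring miscommunication.
A separate upstream branch: the repeated scope slip ← the budget change ← the morale turnover ← the vendor overrun ← the unexpected budget dispute ← the external requirement delay.
A separate upstream branch: the repeated scope slip ← the budget change ← the morale turnover ← the public staffing cut ← the deadline change.
Each of those chain origins has no stated cause.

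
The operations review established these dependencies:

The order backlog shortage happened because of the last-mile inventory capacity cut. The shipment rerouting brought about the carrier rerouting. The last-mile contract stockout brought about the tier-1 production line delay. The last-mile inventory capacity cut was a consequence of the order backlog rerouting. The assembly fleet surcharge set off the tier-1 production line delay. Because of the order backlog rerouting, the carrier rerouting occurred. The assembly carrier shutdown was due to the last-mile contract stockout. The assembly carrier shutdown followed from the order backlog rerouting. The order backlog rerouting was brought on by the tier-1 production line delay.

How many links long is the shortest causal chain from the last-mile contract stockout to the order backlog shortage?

4

Shortest chain: the last-mile contract stockout → the tier-1 production line delay → the order backlog rerouting → the last-mile inventory capacity cut → the order backlog shortage.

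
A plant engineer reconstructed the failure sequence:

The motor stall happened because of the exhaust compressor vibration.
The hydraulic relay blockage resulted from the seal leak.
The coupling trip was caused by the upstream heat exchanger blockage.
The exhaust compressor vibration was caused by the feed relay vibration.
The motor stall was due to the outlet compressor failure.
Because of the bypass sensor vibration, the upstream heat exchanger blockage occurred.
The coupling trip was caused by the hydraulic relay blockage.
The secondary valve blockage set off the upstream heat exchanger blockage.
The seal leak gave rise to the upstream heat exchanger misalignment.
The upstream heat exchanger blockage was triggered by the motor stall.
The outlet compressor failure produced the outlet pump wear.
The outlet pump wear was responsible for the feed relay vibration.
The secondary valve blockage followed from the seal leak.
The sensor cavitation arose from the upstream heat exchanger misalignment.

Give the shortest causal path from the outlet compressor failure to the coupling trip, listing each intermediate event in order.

the outlet compressor failure → the motor stall
the motor stall → the upstream heat exchanger blockage
the upstream heat exchanger blockage → the coupling trip
Length: 3 steps.

the outlet compressor failure → the motor stall → the upstream heat exchanger blockage → the coupling trip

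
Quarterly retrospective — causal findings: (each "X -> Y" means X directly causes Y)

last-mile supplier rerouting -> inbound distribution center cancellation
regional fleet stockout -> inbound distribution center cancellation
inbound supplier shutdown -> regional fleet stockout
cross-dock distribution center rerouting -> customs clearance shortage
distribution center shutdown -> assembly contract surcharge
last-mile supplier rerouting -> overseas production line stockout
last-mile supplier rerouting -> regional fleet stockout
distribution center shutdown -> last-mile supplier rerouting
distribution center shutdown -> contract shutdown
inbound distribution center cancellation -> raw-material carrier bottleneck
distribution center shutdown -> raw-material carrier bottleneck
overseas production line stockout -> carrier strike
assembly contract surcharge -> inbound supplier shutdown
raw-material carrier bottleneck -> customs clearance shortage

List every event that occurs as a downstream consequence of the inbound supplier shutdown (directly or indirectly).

the customs clearance shortage, the inbound distribution center cancellation, the raw-material carrier bottleneck, the regional fleet stockout

Direct effects: the regional fleet stockout.
2 steps out: the inbound distribution center cancellation.
3 steps out: the raw-material carrier bottleneck.
4 steps out: the customs clearance shortage.
Not reachable from it: the distribution center shutdown, the last-mile supplier rerouting, the assembly contract surcharge, the contract shutdown, the cross-dock distribution center rerouting, the overseas production line stockout, the carrier strike.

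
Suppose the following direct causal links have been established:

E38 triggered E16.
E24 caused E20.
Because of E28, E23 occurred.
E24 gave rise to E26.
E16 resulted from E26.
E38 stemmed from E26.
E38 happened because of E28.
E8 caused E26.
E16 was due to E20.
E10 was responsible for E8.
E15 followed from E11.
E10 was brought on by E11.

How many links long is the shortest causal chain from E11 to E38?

Shortest chain: E11 → E10 → E8 → E26 → E38.

4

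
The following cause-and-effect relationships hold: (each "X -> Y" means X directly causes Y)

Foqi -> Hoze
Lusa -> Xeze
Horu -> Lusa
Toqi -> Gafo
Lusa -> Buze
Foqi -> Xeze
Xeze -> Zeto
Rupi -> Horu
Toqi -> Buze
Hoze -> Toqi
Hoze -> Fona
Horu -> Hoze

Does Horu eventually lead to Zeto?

There is a causal chain: Horu → Lusa → Xeze → Zeto.

Yes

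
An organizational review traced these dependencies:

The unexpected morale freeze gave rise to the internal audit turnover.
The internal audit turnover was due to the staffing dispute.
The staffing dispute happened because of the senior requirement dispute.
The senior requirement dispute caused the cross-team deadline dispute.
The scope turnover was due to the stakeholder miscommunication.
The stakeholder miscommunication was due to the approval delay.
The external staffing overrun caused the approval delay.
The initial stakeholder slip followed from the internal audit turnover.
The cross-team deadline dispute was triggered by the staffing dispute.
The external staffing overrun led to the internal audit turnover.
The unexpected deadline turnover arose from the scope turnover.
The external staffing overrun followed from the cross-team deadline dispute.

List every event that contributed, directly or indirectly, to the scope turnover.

Immediate cause of the scope turnover: the stakeholder miscommunication.
Further upstream: the senior requirement dispute, the staffing dispute, the cross-team deadline dispute, the external staffing overrun, the approval delay.

the approval delay, the cross-team deadline dispute, the external staffing overrun, the senior requirement dispute, the staffing dispute, the stakeholder miscommunication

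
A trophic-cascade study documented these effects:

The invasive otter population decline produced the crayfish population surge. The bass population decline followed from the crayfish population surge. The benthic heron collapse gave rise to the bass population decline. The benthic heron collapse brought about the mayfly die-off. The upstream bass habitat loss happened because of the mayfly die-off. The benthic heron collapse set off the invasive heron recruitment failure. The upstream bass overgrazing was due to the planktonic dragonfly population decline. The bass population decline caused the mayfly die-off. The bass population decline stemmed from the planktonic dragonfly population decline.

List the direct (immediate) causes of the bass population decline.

the benthic heron collapse, the crayfish population surge, the planktonic dragonfly population decline

Upstream contributors include the invasive otter population decline, but only the benthic heron collapse, the crayfish population surge, the planktonic dragonfly population decline feed directly into the bass population decline.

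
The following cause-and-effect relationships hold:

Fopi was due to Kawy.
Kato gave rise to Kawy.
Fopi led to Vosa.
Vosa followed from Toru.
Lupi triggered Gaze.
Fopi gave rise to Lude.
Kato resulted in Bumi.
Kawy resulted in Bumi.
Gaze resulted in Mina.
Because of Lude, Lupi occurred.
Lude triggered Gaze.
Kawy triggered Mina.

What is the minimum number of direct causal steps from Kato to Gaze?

Shortest chain: Kato → Kawy → Fopi → Lude → Gaze.

4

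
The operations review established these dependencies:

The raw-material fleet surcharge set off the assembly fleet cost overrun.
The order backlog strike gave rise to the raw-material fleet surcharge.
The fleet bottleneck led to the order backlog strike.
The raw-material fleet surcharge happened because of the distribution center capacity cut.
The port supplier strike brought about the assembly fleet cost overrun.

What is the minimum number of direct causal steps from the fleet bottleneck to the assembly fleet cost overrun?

Shortest chain: the fleet bottleneck → the order backlog strike → the raw-material fleet surcharge → the assembly fleet cost overrun.

3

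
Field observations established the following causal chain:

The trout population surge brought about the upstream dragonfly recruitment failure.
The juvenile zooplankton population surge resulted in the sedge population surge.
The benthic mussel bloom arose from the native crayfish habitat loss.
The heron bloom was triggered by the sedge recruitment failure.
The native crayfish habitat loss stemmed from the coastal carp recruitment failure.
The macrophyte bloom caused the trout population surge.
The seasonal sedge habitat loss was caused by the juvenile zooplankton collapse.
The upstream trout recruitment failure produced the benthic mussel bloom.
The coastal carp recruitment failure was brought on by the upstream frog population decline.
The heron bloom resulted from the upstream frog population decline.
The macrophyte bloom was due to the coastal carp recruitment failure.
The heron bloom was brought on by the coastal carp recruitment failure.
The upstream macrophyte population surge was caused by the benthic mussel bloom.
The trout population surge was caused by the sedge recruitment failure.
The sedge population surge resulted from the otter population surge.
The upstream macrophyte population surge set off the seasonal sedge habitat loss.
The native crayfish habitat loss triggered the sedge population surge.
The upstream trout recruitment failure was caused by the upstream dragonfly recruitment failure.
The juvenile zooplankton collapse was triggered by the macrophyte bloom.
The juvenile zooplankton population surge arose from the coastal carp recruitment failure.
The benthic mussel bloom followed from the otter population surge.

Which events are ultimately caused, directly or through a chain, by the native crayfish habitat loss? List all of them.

the benthic mussel bloom, the seasonal sedge habitat loss, the sedge population surge, the upstream macrophyte population surge

Direct effects: the benthic mussel bloom, the sedge population surge.
2 steps out: the upstream macrophyte population surge.
3 steps out: the seasonal sedge habitat loss.
Not reachable from it: the upstream frog population decline, the sedge recruitment failure, the coastal carp recruitment failure, the macrophyte bloom, the trout population surge, the heron bloom, the juvenile zooplankton population surge, the otter population surge, the upstream dragonfly recruitment failure, the upstream trout recruitment failure, the juvenile zooplankton collapse.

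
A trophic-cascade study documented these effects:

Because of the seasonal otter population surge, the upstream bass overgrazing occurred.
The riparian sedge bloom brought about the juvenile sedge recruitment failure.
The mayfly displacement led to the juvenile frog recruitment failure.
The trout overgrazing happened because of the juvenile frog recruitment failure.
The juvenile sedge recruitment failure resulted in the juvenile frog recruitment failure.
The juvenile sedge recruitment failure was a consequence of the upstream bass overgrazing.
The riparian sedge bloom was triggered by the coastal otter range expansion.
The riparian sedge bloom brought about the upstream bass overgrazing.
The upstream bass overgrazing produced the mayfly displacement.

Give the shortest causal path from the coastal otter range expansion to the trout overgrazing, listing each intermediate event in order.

the coastal otter range expansion → the riparian sedge bloom → the juvenile sedge recruitment failure → the juvenile frog recruitment failure → the trout overgrazing

the coastal otter range expansion → the riparian sedge bloom
the riparian sedge bloom → the juvenile sedge recruitment failure
the juvenile sedge recruitment failure → the juvenile frog recruitment failure
the juvenile frog recruitment failure → the trout overgrazing
Length: 4 steps.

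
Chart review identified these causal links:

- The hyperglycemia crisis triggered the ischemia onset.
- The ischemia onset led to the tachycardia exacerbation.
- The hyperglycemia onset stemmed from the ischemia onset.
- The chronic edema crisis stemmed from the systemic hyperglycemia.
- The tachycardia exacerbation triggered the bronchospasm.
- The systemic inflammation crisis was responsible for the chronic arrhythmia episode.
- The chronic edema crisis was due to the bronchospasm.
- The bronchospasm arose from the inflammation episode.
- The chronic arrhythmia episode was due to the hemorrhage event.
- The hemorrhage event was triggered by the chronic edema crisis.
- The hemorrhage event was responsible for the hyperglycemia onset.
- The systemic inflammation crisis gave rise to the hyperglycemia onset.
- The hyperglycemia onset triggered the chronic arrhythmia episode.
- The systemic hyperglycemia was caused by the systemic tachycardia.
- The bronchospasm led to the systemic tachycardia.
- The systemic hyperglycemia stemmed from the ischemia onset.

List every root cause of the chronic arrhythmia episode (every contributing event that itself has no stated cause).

Tracing upstream from the chronic arrhythmia episode: the chronic arrhythmia episode ← the hyperglycemia onset ← the ischemia onset ← the hyperglycemia crisis.
A separate upstream branch: the chronic arrhythmia episode ← the hemorrhage event ← the chronic edema crisis ← the bronchospasm ← the inflammation episode.
A separate upstream branch: the chronic arrhythmia episode ← the systemic inflammation crisis.
Each of those chain origins has no stated cause.

the hyperglycemia crisis, the inflammation episode, the systemic inflammation crisis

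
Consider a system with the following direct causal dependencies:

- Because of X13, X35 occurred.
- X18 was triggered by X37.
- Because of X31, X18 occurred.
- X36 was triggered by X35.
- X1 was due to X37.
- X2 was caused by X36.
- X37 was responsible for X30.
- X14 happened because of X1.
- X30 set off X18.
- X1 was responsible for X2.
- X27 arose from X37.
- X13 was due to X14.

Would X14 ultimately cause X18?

X14 leads to X13, X35, X36, X2; X18 is not among them.

No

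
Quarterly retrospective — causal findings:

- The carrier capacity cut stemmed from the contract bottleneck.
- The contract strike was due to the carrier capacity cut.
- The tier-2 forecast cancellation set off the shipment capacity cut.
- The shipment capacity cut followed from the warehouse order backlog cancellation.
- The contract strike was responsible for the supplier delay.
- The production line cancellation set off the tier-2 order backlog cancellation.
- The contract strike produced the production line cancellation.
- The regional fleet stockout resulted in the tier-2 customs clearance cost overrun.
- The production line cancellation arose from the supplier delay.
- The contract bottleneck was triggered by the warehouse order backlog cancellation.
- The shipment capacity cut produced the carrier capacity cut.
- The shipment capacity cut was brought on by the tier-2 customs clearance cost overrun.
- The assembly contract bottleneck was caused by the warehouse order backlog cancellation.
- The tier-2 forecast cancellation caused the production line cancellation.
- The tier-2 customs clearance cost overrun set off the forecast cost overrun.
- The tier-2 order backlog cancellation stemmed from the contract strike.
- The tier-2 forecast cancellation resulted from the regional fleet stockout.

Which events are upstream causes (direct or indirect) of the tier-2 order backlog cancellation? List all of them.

the carrier capacity cut, the contract bottleneck, the contract strike, the production line cancellation, the regional fleet stockout, the shipment capacity cut, the supplier delay, the tier-2 customs clearance cost overrun, the tier-2 forecast cancellation, the warehouse order backlog cancellation

Immediate causes of the tier-2 order backlog cancellation: the contract strike, the production line cancellation.
Further upstream: the regional fleet stockout, the tier-2 customs clearance cost overrun, the tier-2 forecast cancellation, the warehouse order backlog cancellation, the shipment capacity cut, the contract bottleneck, the carrier capacity cut, the supplier delay.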